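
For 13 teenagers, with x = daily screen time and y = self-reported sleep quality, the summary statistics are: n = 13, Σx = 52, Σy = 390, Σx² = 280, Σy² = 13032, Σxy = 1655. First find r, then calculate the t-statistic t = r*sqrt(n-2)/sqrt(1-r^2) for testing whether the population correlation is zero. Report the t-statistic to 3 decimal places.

Numerator: nΣxy − (Σx)(Σy) = 13·1655 − (52)(390) = 1235
Denominator: √[(nΣx²−(Σx)²)(nΣy²−(Σy)²)]
  nΣx²−(Σx)² = 13·280 − 2704 = 936;  nΣy²−(Σy)² = 13·13032 − 152100 = 17316
  √(936·17316) = √16207776 = 4025.8882
r = 1235 / 4025.8882 = 0.3068
t = r·√(n−2)/√(1−r²) = 0.3068·√11 / √(1−0.094126) = 1.017540 / 0.951774 = 1.069

1.069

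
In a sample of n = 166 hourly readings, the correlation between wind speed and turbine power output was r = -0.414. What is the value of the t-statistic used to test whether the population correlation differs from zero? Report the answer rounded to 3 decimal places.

1 − r² = 1 − 0.171396 = 0.828604;  √(1−r²) = 0.910277
√(n−2) = √164 = 12.806248
t = r·√(n−2)/√(1−r²) = -0.414 · 12.806248 / 0.910277 = -5.824

-5.824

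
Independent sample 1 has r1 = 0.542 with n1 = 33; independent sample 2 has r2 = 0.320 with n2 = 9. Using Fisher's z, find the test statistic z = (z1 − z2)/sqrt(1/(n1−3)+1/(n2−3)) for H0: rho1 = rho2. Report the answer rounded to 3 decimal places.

0.616

z1 = atanh(0.542) = 0.606983,  z2 = atanh(0.320) = 0.331647
SE = √(1/(n1−3) + 1/(n2−3)) = √(1/30 + 1/6) = √(0.0333333 + 0.1666667) = √0.2000000 = 0.447214
z = (z1 − z2)/SE = (0.606983 − 0.331647) / 0.447214 = 0.275336 / 0.447214 = 0.616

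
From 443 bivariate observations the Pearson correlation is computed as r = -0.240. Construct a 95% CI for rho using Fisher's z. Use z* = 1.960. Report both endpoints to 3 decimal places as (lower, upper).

Fisher z: z_r = atanh(r) = ½·ln((1+(-0.240))/(1−(-0.240))) = -0.244774
SE(z) = 1/√(n−3) = 1/√440 = 0.047673
95% ⇒ z* = 1.960; margin = 1.960·0.047673 = 0.093439
CI on z-scale: (-0.338213, -0.151335)
Back-transform: tanh(-0.338213) = -0.325881, tanh(-0.151335) = -0.150190

(-0.326, -0.150)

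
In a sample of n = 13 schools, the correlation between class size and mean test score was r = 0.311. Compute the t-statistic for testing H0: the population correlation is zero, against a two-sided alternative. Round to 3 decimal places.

1.085

t = r·√(n−2) / √(1−r²) with r = 0.311, n = 13
  = 0.311·√11 / √(1 − 0.096721)
  = 0.311·3.316625 / 0.950410
  = 1.031470 / 0.950410 = 1.085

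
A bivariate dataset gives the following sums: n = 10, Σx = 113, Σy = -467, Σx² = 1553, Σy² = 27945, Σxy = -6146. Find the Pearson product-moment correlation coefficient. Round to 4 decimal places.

Numerator: nΣxy − (Σx)(Σy) = 10·(-6146) − (113)(-467) = -8689
Denominator: √[(nΣx²−(Σx)²)(nΣy²−(Σy)²)]
  nΣx²−(Σx)² = 10·1553 − 12769 = 2761;  nΣy²−(Σy)² = 10·27945 − 218089 = 61361
  √(2761·61361) = √169417721 = 13016.0563
r = -8689 / 13016.0563 = -0.6676

-0.6676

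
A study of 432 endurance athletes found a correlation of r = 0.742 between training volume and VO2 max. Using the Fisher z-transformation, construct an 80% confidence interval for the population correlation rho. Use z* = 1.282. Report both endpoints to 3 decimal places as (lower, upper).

(0.713, 0.769)

Fisher z: z_r = atanh(r) = ½·ln((1+0.742)/(1−0.742)) = 0.954915
SE(z) = 1/√(n−3) = 1/√429 = 0.048280
80% ⇒ z* = 1.282; margin = 1.282·0.048280 = 0.061895
CI on z-scale: (0.893020, 1.016810)
Back-transform: tanh(0.893020) = 0.712882, tanh(1.016810) = 0.768564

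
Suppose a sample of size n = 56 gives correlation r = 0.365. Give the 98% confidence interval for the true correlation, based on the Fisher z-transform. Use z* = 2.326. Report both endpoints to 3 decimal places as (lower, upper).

z_r = atanh(0.365) = 0.382642;  SE = 1/√(n−3) = 1/√53 = 0.137361
z-limits: 0.382642 ± 2.326·0.137361 = 0.382642 ± 0.319502 = [0.063140, 0.702144]
ρ-limits: (tanh 0.063140, tanh 0.702144) = (0.063, 0.606)

(0.063, 0.606)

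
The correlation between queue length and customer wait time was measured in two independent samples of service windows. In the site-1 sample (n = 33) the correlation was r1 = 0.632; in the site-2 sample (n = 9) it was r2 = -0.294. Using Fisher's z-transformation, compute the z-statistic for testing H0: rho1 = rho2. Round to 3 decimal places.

Fisher z-transforms: z1 = atanh(0.632) = 0.744739, z2 = atanh(-0.294) = -0.302939; difference d = 1.047678
Var(d) = 1/30 + 1/6 = 0.0333333 + 0.1666667 = 0.2000000
z = d/√Var(d) = 1.047678 / √0.2000000 = 1.047678 / 0.447214 = 2.343

2.343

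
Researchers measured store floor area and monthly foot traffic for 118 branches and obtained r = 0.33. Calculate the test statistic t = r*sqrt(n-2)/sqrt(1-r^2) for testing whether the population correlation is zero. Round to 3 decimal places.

t = r·√(n−2) / √(1−r²) with r = 0.33, n = 118
  = 0.33·√116 / √(1 − 0.1089)
  = 0.33·10.770330 / 0.943981
  = 3.554209 / 0.943981 = 3.765

3.765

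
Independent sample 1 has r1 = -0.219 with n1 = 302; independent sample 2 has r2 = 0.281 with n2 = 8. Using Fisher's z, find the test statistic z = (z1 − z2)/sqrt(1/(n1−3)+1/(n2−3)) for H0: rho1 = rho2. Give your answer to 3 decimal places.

-1.134

z1 = atanh(-0.219) = -0.222605,  z2 = atanh(0.281) = 0.288767
SE = √(1/(n1−3) + 1/(n2−3)) = √(1/299 + 1/5) = √(0.0033445 + 0.2000000) = √0.2033445 = 0.450937
z = (z1 − z2)/SE = (-0.222605 − 0.288767) / 0.450937 = -0.511372 / 0.450937 = -1.134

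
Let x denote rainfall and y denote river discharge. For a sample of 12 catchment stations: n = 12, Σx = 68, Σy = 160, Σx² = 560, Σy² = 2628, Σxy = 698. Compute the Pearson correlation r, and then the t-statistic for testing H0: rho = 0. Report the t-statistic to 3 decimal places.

Numerator: nΣxy − (Σx)(Σy) = 12·698 − (68)(160) = -2504
Denominator: √[(nΣx²−(Σx)²)(nΣy²−(Σy)²)]
  nΣx²−(Σx)² = 12·560 − 4624 = 2096;  nΣy²−(Σy)² = 12·2628 − 25600 = 5936
  √(2096·5936) = √12441856 = 3527.3015
r = -2504 / 3527.3015 = -0.7099
t = r·√(n−2)/√(1−r²) = -0.7099·√10 / √(1−0.503958) = -2.244901 / 0.704302 = -3.187

-3.187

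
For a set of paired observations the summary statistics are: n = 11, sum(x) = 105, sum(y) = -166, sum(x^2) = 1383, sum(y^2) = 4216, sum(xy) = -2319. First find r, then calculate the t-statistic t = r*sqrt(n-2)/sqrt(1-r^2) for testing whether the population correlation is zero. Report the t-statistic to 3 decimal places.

-6.585

Numerator: nΣxy − (Σx)(Σy) = 11·(-2319) − (105)(-166) = -8079
Denominator: √[(nΣx²−(Σx)²)(nΣy²−(Σy)²)]
  nΣx²−(Σx)² = 11·1383 − 11025 = 4188;  nΣy²−(Σy)² = 11·4216 − 27556 = 18820
  √(4188·18820) = √78818160 = 8877.9592
r = -8079 / 8877.9592 = -0.9100
t = r·√(n−2)/√(1−r²) = -0.9100·√9 / √(1−0.828100) = -2.730000 / 0.414608 = -6.585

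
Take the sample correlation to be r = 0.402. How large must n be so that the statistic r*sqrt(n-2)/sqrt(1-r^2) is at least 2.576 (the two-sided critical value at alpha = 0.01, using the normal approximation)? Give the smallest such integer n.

Need r·√(n−2)/√(1−r²) ≥ 2.576
√(n−2) ≥ 2.576·√(1−0.161604) / 0.402 = 2.576·0.915640 / 0.402 = 5.8674
n−2 ≥ 34.4264  ⇒  n ≥ 36.4264
Smallest integer n = 37

37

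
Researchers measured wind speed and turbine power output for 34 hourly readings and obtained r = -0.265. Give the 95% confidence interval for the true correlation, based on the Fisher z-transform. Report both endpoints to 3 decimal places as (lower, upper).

Fisher z: z_r = atanh(r) = ½·ln((1+(-0.265))/(1−(-0.265))) = -0.271478
SE(z) = 1/√(n−3) = 1/√31 = 0.179605
95% ⇒ z* = 1.960; margin = 1.960·0.179605 = 0.352026
CI on z-scale: (-0.623504, 0.080548)
Back-transform: tanh(-0.623504) = -0.553563, tanh(0.080548) = 0.080374

(-0.554, 0.080)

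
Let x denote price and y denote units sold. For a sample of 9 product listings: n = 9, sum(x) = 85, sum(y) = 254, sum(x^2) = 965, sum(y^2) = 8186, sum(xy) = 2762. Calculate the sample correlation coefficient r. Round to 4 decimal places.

Numerator: nΣxy − (Σx)(Σy) = 9·2762 − (85)(254) = 3268
Denominator: √[(nΣx²−(Σx)²)(nΣy²−(Σy)²)]
  nΣx²−(Σx)² = 9·965 − 7225 = 1460;  nΣy²−(Σy)² = 9·8186 − 64516 = 9158
  √(1460·9158) = √13370680 = 3656.5940
r = 3268 / 3656.5940 = 0.8937

0.8937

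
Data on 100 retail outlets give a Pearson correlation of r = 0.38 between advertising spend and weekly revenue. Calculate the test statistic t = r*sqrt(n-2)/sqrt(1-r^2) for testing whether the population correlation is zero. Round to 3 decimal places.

t = r·√(n−2) / √(1−r²) with r = 0.38, n = 100
  = 0.38·√98 / √(1 − 0.1444)
  = 0.38·9.899495 / 0.924986
  = 3.761808 / 0.924986 = 4.067

4.067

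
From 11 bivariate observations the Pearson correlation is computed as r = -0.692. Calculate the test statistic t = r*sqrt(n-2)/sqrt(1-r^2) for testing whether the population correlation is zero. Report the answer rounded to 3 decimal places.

-2.876

1 − r² = 1 − 0.478864 = 0.521136;  √(1−r²) = 0.721897
√(n−2) = √9 = 3.000000
t = r·√(n−2)/√(1−r²) = -0.692 · 3.000000 / 0.721897 = -2.876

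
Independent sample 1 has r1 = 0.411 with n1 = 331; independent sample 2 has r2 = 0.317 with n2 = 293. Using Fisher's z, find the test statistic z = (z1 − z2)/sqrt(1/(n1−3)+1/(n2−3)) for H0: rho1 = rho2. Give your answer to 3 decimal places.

1.346

z1 = atanh(0.411) = 0.436814,  z2 = atanh(0.317) = 0.328308
SE = √(1/(n1−3) + 1/(n2−3)) = √(1/328 + 1/290) = √(0.0030488 + 0.0034483) = √0.0064971 = 0.080605
z = (z1 − z2)/SE = (0.436814 − 0.328308) / 0.080605 = 0.108506 / 0.080605 = 1.346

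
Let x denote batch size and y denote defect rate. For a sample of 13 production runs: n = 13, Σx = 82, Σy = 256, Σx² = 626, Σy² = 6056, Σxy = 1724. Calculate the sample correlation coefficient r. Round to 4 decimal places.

Numerator: nΣxy − (Σx)(Σy) = 13·1724 − (82)(256) = 1420
Denominator: √[(nΣx²−(Σx)²)(nΣy²−(Σy)²)]
  nΣx²−(Σx)² = 13·626 − 6724 = 1414;  nΣy²−(Σy)² = 13·6056 − 65536 = 13192
  √(1414·13192) = √18653488 = 4318.9684
r = 1420 / 4318.9684 = 0.3288

0.3288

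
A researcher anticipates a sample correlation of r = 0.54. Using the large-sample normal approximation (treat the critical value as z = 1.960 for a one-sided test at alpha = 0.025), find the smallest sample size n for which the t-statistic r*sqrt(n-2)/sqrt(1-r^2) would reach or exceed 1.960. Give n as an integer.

12

Need r·√(n−2)/√(1−r²) ≥ 1.960
√(n−2) ≥ 1.960·√(1−0.2916) / 0.54 = 1.960·0.841665 / 0.54 = 3.0549
n−2 ≥ 9.3324  ⇒  n ≥ 11.3324
Smallest integer n = 12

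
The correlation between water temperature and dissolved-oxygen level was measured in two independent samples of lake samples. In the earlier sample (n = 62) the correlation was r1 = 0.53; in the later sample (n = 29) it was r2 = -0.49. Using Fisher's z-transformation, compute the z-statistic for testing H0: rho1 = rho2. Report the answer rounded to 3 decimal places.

4.784

Fisher z-transforms: z1 = atanh(0.53) = 0.590145, z2 = atanh(-0.49) = -0.536060; difference d = 1.126205
Var(d) = 1/59 + 1/26 = 0.0169492 + 0.0384615 = 0.0554107
z = d/√Var(d) = 1.126205 / √0.0554107 = 1.126205 / 0.235395 = 4.784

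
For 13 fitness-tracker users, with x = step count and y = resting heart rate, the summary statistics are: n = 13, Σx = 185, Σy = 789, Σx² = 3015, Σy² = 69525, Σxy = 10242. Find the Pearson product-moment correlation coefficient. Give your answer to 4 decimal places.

Numerator: nΣxy − (Σx)(Σy) = 13·10242 − (185)(789) = -12819
Denominator: √[(nΣx²−(Σx)²)(nΣy²−(Σy)²)]
  nΣx²−(Σx)² = 13·3015 − 34225 = 4970;  nΣy²−(Σy)² = 13·69525 − 622521 = 281304
  √(4970·281304) = √1398080880 = 37390.9198
r = -12819 / 37390.9198 = -0.3428

-0.3428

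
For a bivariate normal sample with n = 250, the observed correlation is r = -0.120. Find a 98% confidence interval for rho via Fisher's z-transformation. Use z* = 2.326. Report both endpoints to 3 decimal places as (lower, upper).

Fisher z: z_r = atanh(r) = ½·ln((1+(-0.120))/(1−(-0.120))) = -0.120581
SE(z) = 1/√(n−3) = 1/√247 = 0.063628
98% ⇒ z* = 2.326; margin = 2.326·0.063628 = 0.147999
CI on z-scale: (-0.268580, 0.027418)
Back-transform: tanh(-0.268580) = -0.262303, tanh(0.027418) = 0.027411

(-0.262, 0.027)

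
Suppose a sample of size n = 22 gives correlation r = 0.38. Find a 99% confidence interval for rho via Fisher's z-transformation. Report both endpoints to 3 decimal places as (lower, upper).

(-0.189, 0.758)

Fisher z: z_r = atanh(r) = ½·ln((1+0.38)/(1−0.38)) = 0.400060
SE(z) = 1/√(n−3) = 1/√19 = 0.229416
99% ⇒ z* = 2.576; margin = 2.576·0.229416 = 0.590976
CI on z-scale: (-0.190916, 0.991036)
Back-transform: tanh(-0.190916) = -0.188630, tanh(0.991036) = 0.757804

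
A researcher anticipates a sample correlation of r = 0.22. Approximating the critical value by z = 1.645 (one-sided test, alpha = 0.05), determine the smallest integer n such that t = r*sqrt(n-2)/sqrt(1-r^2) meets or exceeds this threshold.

Need r·√(n−2)/√(1−r²) ≥ 1.645
√(n−2) ≥ 1.645·√(1−0.0484) / 0.22 = 1.645·0.975500 / 0.22 = 7.2941
n−2 ≥ 53.2039  ⇒  n ≥ 55.2039
Smallest integer n = 56

56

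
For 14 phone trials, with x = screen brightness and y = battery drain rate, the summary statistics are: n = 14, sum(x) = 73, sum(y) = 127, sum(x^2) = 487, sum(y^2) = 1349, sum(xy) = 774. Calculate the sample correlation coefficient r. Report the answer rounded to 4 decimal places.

0.7724

Numerator: nΣxy − (Σx)(Σy) = 14·774 − (73)(127) = 1565
Denominator: √[(nΣx²−(Σx)²)(nΣy²−(Σy)²)]
  nΣx²−(Σx)² = 14·487 − 5329 = 1489;  nΣy²−(Σy)² = 14·1349 − 16129 = 2757
  √(1489·2757) = √4105173 = 2026.1227
r = 1565 / 2026.1227 = 0.7724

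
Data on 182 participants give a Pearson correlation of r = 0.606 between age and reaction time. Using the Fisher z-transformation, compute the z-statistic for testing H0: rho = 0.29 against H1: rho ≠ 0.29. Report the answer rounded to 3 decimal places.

Fisher z: atanh(0.606) = 0.702575, atanh(0.29) = 0.298566
z = (z_r − z_0)·√(n−3) = (0.702575 − 0.298566)·√179 = 0.404009 · 13.379088 = 5.405

5.405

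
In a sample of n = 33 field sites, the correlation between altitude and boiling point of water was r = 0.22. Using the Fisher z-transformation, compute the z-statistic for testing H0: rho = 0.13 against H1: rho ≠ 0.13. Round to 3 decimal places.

z_r = atanh(0.22) = 0.223656,  z_0 = atanh(0.13) = 0.130740
SE = 1/√(n−3) = 1/√30 = 0.182574
z = (z_r − z_0)/SE = (0.223656 − 0.130740) / 0.182574 = 0.092916 / 0.182574 = 0.509

0.509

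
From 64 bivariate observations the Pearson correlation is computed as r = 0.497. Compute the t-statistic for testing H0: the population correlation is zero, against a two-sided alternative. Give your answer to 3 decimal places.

4.510

1 − r² = 1 − 0.247009 = 0.752991;  √(1−r²) = 0.867751
√(n−2) = √62 = 7.874008
t = r·√(n−2)/√(1−r²) = 0.497 · 7.874008 / 0.867751 = 4.510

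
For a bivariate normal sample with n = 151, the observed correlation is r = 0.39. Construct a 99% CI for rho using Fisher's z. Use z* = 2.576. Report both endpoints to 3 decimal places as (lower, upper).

(0.197, 0.554)

z_r = atanh(0.39) = 0.411800;  SE = 1/√(n−3) = 1/√148 = 0.082199
z-limits: 0.411800 ± 2.576·0.082199 = 0.411800 ± 0.211745 = [0.200055, 0.623545]
ρ-limits: (tanh 0.200055, tanh 0.623545) = (0.197, 0.554)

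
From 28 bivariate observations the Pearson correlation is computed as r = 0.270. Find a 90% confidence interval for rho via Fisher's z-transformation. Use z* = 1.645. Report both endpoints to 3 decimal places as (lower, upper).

Fisher z: z_r = atanh(r) = ½·ln((1+0.270)/(1−0.270)) = 0.276864
SE(z) = 1/√(n−3) = 1/√25 = 0.200000
90% ⇒ z* = 1.645; margin = 1.645·0.200000 = 0.329000
CI on z-scale: (-0.052136, 0.605864)
Back-transform: tanh(-0.052136) = -0.052089, tanh(0.605864) = 0.541209

(-0.052, 0.541)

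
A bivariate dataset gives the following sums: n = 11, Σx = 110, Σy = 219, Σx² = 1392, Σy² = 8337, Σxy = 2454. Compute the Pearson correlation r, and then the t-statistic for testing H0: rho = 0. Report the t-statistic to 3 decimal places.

S_xy = nΣxy − ΣxΣy = 11·2454 − 110·219 = 26994 − 24090 = 2904
S_xx = nΣx² − (Σx)² = 11·1392 − 110² = 15312 − 12100 = 3212
S_yy = nΣy² − (Σy)² = 11·8337 − 219² = 91707 − 47961 = 43746
r = S_xy / √(S_xx·S_yy) = 2904 / √(3212·43746) = 2904 / √140512152 = 2904 / 11853.7822 = 0.2450
t = r·√(n−2)/√(1−r²) = 0.2450·√9 / √(1−0.060025) = 0.735000 / 0.969523 = 0.758

0.758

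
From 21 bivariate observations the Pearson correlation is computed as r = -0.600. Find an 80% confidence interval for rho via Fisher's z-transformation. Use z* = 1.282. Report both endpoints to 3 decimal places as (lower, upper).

(-0.760, -0.372)

z_r = atanh(-0.600) = -0.693147;  SE = 1/√(n−3) = 1/√18 = 0.235702
z-limits: -0.693147 ± 1.282·0.235702 = -0.693147 ± 0.302170 = [-0.995317, -0.390977]
ρ-limits: (tanh -0.995317, tanh -0.390977) = (-0.760, -0.372)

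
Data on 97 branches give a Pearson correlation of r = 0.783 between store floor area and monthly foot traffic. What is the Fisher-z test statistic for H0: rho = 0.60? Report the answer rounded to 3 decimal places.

z_r = atanh(0.783) = 1.053078,  z_0 = atanh(0.60) = 0.693147
SE = 1/√(n−3) = 1/√94 = 0.103142
z = (z_r − z_0)/SE = (1.053078 − 0.693147) / 0.103142 = 0.359931 / 0.103142 = 3.490

3.490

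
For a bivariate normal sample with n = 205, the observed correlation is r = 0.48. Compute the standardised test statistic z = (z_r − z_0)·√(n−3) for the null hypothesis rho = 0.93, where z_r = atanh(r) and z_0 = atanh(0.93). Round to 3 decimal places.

-16.137

z_r = atanh(0.48) = 0.522984,  z_0 = atanh(0.93) = 1.658390
SE = 1/√(n−3) = 1/√202 = 0.070360
z = (z_r − z_0)/SE = (0.522984 − 1.658390) / 0.070360 = -1.135406 / 0.070360 = -16.137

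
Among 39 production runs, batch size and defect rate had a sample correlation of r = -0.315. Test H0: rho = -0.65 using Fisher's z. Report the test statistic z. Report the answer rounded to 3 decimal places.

z_r = atanh(-0.315) = -0.326087,  z_0 = atanh(-0.65) = -0.775299
SE = 1/√(n−3) = 1/√36 = 0.166667
z = (z_r − z_0)/SE = (-0.326087 − (-0.775299)) / 0.166667 = 0.449212 / 0.166667 = 2.695

2.695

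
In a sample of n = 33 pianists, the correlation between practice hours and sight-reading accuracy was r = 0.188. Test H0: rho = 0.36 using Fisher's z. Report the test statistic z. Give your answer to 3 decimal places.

-1.022

Fisher z: atanh(0.188) = 0.190263, atanh(0.36) = 0.376886
z = (z_r − z_0)·√(n−3) = (0.190263 − 0.376886)·√30 = -0.186623 · 5.477226 = -1.022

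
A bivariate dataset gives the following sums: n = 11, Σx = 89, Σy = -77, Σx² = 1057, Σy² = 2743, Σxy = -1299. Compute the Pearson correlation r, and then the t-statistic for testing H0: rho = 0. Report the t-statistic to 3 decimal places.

Numerator: nΣxy − (Σx)(Σy) = 11·(-1299) − (89)(-77) = -7436
Denominator: √[(nΣx²−(Σx)²)(nΣy²−(Σy)²)]
  nΣx²−(Σx)² = 11·1057 − 7921 = 3706;  nΣy²−(Σy)² = 11·2743 − 5929 = 24244
  √(3706·24244) = √89848264 = 9478.8324
r = -7436 / 9478.8324 = -0.7845
t = r·√(n−2)/√(1−r²) = -0.7845·√9 / √(1−0.615440) = -2.353500 / 0.620129 = -3.795

-3.795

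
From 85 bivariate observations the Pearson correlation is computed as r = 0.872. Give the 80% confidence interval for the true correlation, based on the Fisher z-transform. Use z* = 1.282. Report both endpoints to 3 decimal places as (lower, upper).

Fisher z: z_r = atanh(r) = ½·ln((1+0.872)/(1−0.872)) = 1.341366
SE(z) = 1/√(n−3) = 1/√82 = 0.110432
80% ⇒ z* = 1.282; margin = 1.282·0.110432 = 0.141574
CI on z-scale: (1.199792, 1.482940)
Back-transform: tanh(1.199792) = 0.833591, tanh(1.482940) = 0.902017

(0.834, 0.902)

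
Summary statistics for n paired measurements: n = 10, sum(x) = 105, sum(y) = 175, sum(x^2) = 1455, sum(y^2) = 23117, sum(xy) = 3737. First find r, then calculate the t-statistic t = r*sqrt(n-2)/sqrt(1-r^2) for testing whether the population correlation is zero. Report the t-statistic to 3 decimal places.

2.888

Numerator: nΣxy − (Σx)(Σy) = 10·3737 − (105)(175) = 18995
Denominator: √[(nΣx²−(Σx)²)(nΣy²−(Σy)²)]
  nΣx²−(Σx)² = 10·1455 − 11025 = 3525;  nΣy²−(Σy)² = 10·23117 − 30625 = 200545
  √(3525·200545) = √706921125 = 26587.9884
r = 18995 / 26587.9884 = 0.7144
t = r·√(n−2)/√(1−r²) = 0.7144·√8 / √(1−0.510367) = 2.020628 / 0.699738 = 2.888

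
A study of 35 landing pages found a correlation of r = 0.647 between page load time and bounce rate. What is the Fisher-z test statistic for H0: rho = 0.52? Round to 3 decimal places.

z_r = atanh(0.647) = 0.770121,  z_0 = atanh(0.52) = 0.576340
SE = 1/√(n−3) = 1/√32 = 0.176777
z = (z_r − z_0)/SE = (0.770121 − 0.576340) / 0.176777 = 0.193781 / 0.176777 = 1.096

1.096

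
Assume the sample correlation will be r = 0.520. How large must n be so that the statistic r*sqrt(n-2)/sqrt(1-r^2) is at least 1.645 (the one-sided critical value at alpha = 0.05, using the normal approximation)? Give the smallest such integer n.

Need r·√(n−2)/√(1−r²) ≥ 1.645
√(n−2) ≥ 1.645·√(1−0.270400) / 0.520 = 1.645·0.854166 / 0.520 = 2.7021
n−2 ≥ 7.3013  ⇒  n ≥ 9.3013
Smallest integer n = 10

10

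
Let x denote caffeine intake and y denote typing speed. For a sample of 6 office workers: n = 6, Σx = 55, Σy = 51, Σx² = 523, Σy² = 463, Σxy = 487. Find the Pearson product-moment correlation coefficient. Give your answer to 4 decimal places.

0.8273

Numerator: nΣxy − (Σx)(Σy) = 6·487 − (55)(51) = 117
Denominator: √[(nΣx²−(Σx)²)(nΣy²−(Σy)²)]
  nΣx²−(Σx)² = 6·523 − 3025 = 113;  nΣy²−(Σy)² = 6·463 − 2601 = 177
  √(113·177) = √20001 = 141.4249
r = 117 / 141.4249 = 0.8273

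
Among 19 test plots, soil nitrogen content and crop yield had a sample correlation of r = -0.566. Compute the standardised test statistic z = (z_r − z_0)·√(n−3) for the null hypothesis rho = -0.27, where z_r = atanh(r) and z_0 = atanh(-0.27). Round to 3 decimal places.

-1.459

z_r = atanh(-0.566) = -0.641618,  z_0 = atanh(-0.27) = -0.276864
SE = 1/√(n−3) = 1/√16 = 0.250000
z = (z_r − z_0)/SE = (-0.641618 − (-0.276864)) / 0.250000 = -0.364754 / 0.250000 = -1.459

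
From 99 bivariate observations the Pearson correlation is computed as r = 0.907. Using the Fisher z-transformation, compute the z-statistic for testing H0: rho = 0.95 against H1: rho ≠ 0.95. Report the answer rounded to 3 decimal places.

-3.149

Fisher z: atanh(0.907) = 1.510344, atanh(0.95) = 1.831781
z = (z_r − z_0)·√(n−3) = (1.510344 − 1.831781)·√96 = -0.321437 · 9.797959 = -3.149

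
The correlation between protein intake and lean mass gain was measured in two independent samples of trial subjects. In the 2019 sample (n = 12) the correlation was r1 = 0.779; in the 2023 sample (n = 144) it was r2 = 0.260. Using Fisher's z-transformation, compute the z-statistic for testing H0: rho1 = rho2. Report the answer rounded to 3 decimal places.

2.259

z1 = atanh(0.779) = 1.042822,  z2 = atanh(0.260) = 0.266108
SE = √(1/(n1−3) + 1/(n2−3)) = √(1/9 + 1/141) = √(0.1111111 + 0.0070922) = √0.1182033 = 0.343807
z = (z1 − z2)/SE = (1.042822 − 0.266108) / 0.343807 = 0.776714 / 0.343807 = 2.259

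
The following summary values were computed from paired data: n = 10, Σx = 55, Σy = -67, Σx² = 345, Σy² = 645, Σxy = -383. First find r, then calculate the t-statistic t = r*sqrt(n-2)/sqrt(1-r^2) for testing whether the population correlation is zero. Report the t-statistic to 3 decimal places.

Numerator: nΣxy − (Σx)(Σy) = 10·(-383) − (55)(-67) = -145
Denominator: √[(nΣx²−(Σx)²)(nΣy²−(Σy)²)]
  nΣx²−(Σx)² = 10·345 − 3025 = 425;  nΣy²−(Σy)² = 10·645 − 4489 = 1961
  √(425·1961) = √833425 = 912.9211
r = -145 / 912.9211 = -0.1588
t = r·√(n−2)/√(1−r²) = -0.1588·√8 / √(1−0.025217) = -0.449154 / 0.987311 = -0.455

-0.455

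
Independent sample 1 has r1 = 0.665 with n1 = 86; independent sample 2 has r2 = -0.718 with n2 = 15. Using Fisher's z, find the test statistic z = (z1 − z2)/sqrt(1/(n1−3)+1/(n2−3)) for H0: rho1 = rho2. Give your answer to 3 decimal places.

5.521

Fisher z-transforms: z1 = atanh(0.665) = 0.801725, z2 = atanh(-0.718) = -0.903505; difference d = 1.705230
Var(d) = 1/83 + 1/12 = 0.0120482 + 0.0833333 = 0.0953815
z = d/√Var(d) = 1.705230 / √0.0953815 = 1.705230 / 0.308839 = 5.521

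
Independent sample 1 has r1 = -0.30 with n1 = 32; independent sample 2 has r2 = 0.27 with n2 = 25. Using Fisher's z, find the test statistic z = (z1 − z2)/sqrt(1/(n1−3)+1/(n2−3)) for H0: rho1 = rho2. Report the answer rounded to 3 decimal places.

-2.074

Fisher z-transforms: z1 = atanh(-0.30) = -0.309520, z2 = atanh(0.27) = 0.276864; difference d = -0.586384
Var(d) = 1/29 + 1/22 = 0.0344828 + 0.0454545 = 0.0799373
z = d/√Var(d) = -0.586384 / √0.0799373 = -0.586384 / 0.282732 = -2.074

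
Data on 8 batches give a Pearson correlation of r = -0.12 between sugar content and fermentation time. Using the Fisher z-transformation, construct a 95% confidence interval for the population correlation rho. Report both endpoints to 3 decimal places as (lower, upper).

(-0.760, 0.639)

Fisher z: z_r = atanh(r) = ½·ln((1+(-0.12))/(1−(-0.12))) = -0.120581
SE(z) = 1/√(n−3) = 1/√5 = 0.447214
95% ⇒ z* = 1.960; margin = 1.960·0.447214 = 0.876539
CI on z-scale: (-0.997120, 0.755958)
Back-transform: tanh(-0.997120) = -0.760382, tanh(0.755958) = 0.638690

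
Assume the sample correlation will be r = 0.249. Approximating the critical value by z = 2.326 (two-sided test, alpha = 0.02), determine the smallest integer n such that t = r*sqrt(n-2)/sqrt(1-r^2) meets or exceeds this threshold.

r√(n−2)/√(1−r²) ≥ 2.326  ⇔  n−2 ≥ (2.326)²·(1−r²)/r²
(1−r²)/r² = (1−0.062001)/0.062001 = 15.1288
n ≥ 2 + 5.410276·15.1288 = 2 + 81.8510 = 83.8510
⌈83.8510⌉ = 84

84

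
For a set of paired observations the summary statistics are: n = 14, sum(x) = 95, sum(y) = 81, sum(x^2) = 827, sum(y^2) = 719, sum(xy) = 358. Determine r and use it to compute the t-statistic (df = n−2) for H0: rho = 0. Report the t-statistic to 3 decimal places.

-7.026

Numerator: nΣxy − (Σx)(Σy) = 14·358 − (95)(81) = -2683
Denominator: √[(nΣx²−(Σx)²)(nΣy²−(Σy)²)]
  nΣx²−(Σx)² = 14·827 − 9025 = 2553;  nΣy²−(Σy)² = 14·719 − 6561 = 3505
  √(2553·3505) = √8948265 = 2991.3651
r = -2683 / 2991.3651 = -0.8969
t = r·√(n−2)/√(1−r²) = -0.8969·√12 / √(1−0.804430) = -3.106953 / 0.442233 = -7.026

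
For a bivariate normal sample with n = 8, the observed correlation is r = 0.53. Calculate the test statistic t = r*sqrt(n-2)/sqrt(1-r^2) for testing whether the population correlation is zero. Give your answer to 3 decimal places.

1.531

t = r·√(n−2) / √(1−r²) with r = 0.53, n = 8
  = 0.53·√6 / √(1 − 0.2809)
  = 0.53·2.449490 / 0.847998
  = 1.298230 / 0.847998 = 1.531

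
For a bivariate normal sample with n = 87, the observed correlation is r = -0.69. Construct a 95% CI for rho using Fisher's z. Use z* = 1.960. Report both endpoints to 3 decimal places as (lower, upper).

Fisher z: z_r = atanh(r) = ½·ln((1+(-0.69))/(1−(-0.69))) = -0.847956
SE(z) = 1/√(n−3) = 1/√84 = 0.109109
95% ⇒ z* = 1.960; margin = 1.960·0.109109 = 0.213854
CI on z-scale: (-1.061810, -0.634102)
Back-transform: tanh(-1.061810) = -0.786356, tanh(-0.634102) = -0.560870

(-0.786, -0.561)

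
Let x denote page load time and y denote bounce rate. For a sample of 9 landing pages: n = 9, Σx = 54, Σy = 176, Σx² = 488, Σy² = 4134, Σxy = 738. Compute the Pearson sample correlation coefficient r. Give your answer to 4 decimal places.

S_xy = nΣxy − ΣxΣy = 9·738 − 54·176 = 6642 − 9504 = -2862
S_xx = nΣx² − (Σx)² = 9·488 − 54² = 4392 − 2916 = 1476
S_yy = nΣy² − (Σy)² = 9·4134 − 176² = 37206 − 30976 = 6230
r = S_xy / √(S_xx·S_yy) = -2862 / √(1476·6230) = -2862 / √9195480 = -2862 / 3032.4050 = -0.9438

-0.9438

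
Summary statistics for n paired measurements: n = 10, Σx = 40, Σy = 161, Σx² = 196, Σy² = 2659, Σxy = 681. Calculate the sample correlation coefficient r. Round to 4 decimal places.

S_xy = nΣxy − ΣxΣy = 10·681 − 40·161 = 6810 − 6440 = 370
S_xx = nΣx² − (Σx)² = 10·196 − 40² = 1960 − 1600 = 360
S_yy = nΣy² − (Σy)² = 10·2659 − 161² = 26590 − 25921 = 669
r = S_xy / √(S_xx·S_yy) = 370 / √(360·669) = 370 / √240840 = 370 / 490.7545 = 0.7539

0.7539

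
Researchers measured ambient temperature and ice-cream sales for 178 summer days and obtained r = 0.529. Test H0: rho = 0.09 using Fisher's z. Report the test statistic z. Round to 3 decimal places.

Fisher z: atanh(0.529) = 0.588756, atanh(0.09) = 0.090244
z = (z_r − z_0)·√(n−3) = (0.588756 − 0.090244)·√175 = 0.498512 · 13.228757 = 6.595

6.595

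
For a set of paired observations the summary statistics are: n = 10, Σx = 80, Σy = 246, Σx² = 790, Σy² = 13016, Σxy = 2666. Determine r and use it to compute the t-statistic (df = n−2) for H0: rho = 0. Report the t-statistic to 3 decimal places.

2.644

Numerator: nΣxy − (Σx)(Σy) = 10·2666 − (80)(246) = 6980
Denominator: √[(nΣx²−(Σx)²)(nΣy²−(Σy)²)]
  nΣx²−(Σx)² = 10·790 − 6400 = 1500;  nΣy²−(Σy)² = 10·13016 − 60516 = 69644
  √(1500·69644) = √104466000 = 10220.8610
r = 6980 / 10220.8610 = 0.6829
t = r·√(n−2)/√(1−r²) = 0.6829·√8 / √(1−0.466352) = 1.931533 / 0.730512 = 2.644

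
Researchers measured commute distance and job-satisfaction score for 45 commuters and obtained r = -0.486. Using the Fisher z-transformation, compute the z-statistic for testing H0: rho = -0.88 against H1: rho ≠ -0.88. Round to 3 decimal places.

z_r = atanh(-0.486) = -0.530810,  z_0 = atanh(-0.88) = -1.375768
SE = 1/√(n−3) = 1/√42 = 0.154303
z = (z_r − z_0)/SE = (-0.530810 − (-1.375768)) / 0.154303 = 0.844958 / 0.154303 = 5.476

5.476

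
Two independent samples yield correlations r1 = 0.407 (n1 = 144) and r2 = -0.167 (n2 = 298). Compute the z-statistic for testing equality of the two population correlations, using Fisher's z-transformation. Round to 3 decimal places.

z1 = atanh(0.407) = 0.432010,  z2 = atanh(-0.167) = -0.168579
SE = √(1/(n1−3) + 1/(n2−3)) = √(1/141 + 1/295) = √(0.0070922 + 0.0033898) = √0.0104820 = 0.102382
z = (z1 − z2)/SE = (0.432010 − (-0.168579)) / 0.102382 = 0.600589 / 0.102382 = 5.866

5.866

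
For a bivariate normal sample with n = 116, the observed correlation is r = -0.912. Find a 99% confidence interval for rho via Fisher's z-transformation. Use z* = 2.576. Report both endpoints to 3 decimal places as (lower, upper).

z_r = atanh(-0.912) = -1.539284;  SE = 1/√(n−3) = 1/√113 = 0.094072
z-limits: -1.539284 ± 2.576·0.094072 = -1.539284 ± 0.242329 = [-1.781613, -1.296955]
ρ-limits: (tanh -1.781613, tanh -1.296955) = (-0.945, -0.861)

(-0.945, -0.861)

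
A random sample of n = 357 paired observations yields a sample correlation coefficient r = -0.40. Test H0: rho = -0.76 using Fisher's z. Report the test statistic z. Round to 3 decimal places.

10.773

z_r = atanh(-0.40) = -0.423649,  z_0 = atanh(-0.76) = -0.996215
SE = 1/√(n−3) = 1/√354 = 0.053149
z = (z_r − z_0)/SE = (-0.423649 − (-0.996215)) / 0.053149 = 0.572566 / 0.053149 = 10.773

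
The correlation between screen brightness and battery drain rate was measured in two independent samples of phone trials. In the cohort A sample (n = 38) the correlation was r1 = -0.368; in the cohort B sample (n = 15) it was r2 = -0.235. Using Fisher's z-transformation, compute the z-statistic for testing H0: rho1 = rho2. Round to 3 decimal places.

-0.438

Fisher z-transforms: z1 = atanh(-0.368) = -0.386108, z2 = atanh(-0.235) = -0.239475; difference d = -0.146633
Var(d) = 1/35 + 1/12 = 0.0285714 + 0.0833333 = 0.1119047
z = d/√Var(d) = -0.146633 / √0.1119047 = -0.146633 / 0.334522 = -0.438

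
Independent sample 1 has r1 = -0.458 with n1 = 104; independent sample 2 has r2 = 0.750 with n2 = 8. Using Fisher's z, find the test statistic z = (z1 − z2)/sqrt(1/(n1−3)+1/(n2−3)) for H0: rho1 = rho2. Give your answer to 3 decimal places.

-3.204

Fisher z-transforms: z1 = atanh(-0.458) = -0.494777, z2 = atanh(0.750) = 0.972955; difference d = -1.467732
Var(d) = 1/101 + 1/5 = 0.0099010 + 0.2000000 = 0.2099010
z = d/√Var(d) = -1.467732 / √0.2099010 = -1.467732 / 0.458150 = -3.204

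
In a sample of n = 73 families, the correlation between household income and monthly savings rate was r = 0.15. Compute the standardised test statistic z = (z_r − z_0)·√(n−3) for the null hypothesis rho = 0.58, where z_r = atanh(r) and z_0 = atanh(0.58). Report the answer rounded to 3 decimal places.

-4.278

Fisher z: atanh(0.15) = 0.151140, atanh(0.58) = 0.662463
z = (z_r − z_0)·√(n−3) = (0.151140 − 0.662463)·√70 = -0.511323 · 8.366600 = -4.278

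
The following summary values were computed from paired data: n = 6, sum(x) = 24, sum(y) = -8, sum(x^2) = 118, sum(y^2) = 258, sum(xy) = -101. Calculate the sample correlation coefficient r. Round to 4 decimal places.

-0.9354

S_xy = nΣxy − ΣxΣy = 6·(-101) − 24·(-8) = -606 − (-192) = -414
S_xx = nΣx² − (Σx)² = 6·118 − 24² = 708 − 576 = 132
S_yy = nΣy² − (Σy)² = 6·258 − (-8)² = 1548 − 64 = 1484
r = S_xy / √(S_xx·S_yy) = -414 / √(132·1484) = -414 / √195888 = -414 / 442.5924 = -0.9354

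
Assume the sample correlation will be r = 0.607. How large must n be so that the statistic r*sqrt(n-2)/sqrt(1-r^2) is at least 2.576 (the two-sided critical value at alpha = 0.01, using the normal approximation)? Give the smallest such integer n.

14

Need r·√(n−2)/√(1−r²) ≥ 2.576
√(n−2) ≥ 2.576·√(1−0.368449) / 0.607 = 2.576·0.794702 / 0.607 = 3.3726
n−2 ≥ 11.3744  ⇒  n ≥ 13.3744
Smallest integer n = 14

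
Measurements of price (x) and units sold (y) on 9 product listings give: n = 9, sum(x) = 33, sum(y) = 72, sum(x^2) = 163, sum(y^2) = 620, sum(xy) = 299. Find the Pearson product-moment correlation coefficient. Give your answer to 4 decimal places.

0.8142

Numerator: nΣxy − (Σx)(Σy) = 9·299 − (33)(72) = 315
Denominator: √[(nΣx²−(Σx)²)(nΣy²−(Σy)²)]
  nΣx²−(Σx)² = 9·163 − 1089 = 378;  nΣy²−(Σy)² = 9·620 − 5184 = 396
  √(378·396) = √149688 = 386.8953
r = 315 / 386.8953 = 0.8142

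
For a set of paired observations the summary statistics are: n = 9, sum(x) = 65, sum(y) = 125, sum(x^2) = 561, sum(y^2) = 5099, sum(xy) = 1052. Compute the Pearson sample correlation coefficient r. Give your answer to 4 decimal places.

Numerator: nΣxy − (Σx)(Σy) = 9·1052 − (65)(125) = 1343
Denominator: √[(nΣx²−(Σx)²)(nΣy²−(Σy)²)]
  nΣx²−(Σx)² = 9·561 − 4225 = 824;  nΣy²−(Σy)² = 9·5099 − 15625 = 30266
  √(824·30266) = √24939184 = 4993.9147
r = 1343 / 4993.9147 = 0.2689

0.2689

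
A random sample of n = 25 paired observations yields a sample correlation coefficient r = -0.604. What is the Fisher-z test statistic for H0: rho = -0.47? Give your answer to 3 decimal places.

-0.888

Fisher z: atanh(-0.604) = -0.699421, atanh(-0.47) = -0.510070
z = (z_r − z_0)·√(n−3) = (-0.699421 − (-0.510070))·√22 = -0.189351 · 4.690416 = -0.888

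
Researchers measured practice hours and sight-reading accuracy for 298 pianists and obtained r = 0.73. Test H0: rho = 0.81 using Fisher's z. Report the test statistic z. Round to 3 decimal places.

-3.406

z_r = atanh(0.73) = 0.928727,  z_0 = atanh(0.81) = 1.127029
SE = 1/√(n−3) = 1/√295 = 0.058222
z = (z_r − z_0)/SE = (0.928727 − 1.127029) / 0.058222 = -0.198302 / 0.058222 = -3.406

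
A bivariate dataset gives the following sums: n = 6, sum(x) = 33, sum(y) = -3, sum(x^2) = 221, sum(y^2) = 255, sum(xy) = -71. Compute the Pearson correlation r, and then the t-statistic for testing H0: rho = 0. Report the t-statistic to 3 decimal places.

-1.299

S_xy = nΣxy − ΣxΣy = 6·(-71) − 33·(-3) = -426 − (-99) = -327
S_xx = nΣx² − (Σx)² = 6·221 − 33² = 1326 − 1089 = 237
S_yy = nΣy² − (Σy)² = 6·255 − (-3)² = 1530 − 9 = 1521
r = S_xy / √(S_xx·S_yy) = -327 / √(237·1521) = -327 / √360477 = -327 / 600.3974 = -0.5446
t = r·√(n−2)/√(1−r²) = -0.5446·√4 / √(1−0.296589) = -1.089200 / 0.838696 = -1.299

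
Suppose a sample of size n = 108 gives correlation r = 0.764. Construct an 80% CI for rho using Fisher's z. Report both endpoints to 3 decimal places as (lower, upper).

(0.707, 0.811)

z_r = atanh(0.764) = 1.005754;  SE = 1/√(n−3) = 1/√105 = 0.097590
z-limits: 1.005754 ± 1.282·0.097590 = 1.005754 ± 0.125110 = [0.880644, 1.130864]
ρ-limits: (tanh 0.880644, tanh 1.130864) = (0.707, 0.811)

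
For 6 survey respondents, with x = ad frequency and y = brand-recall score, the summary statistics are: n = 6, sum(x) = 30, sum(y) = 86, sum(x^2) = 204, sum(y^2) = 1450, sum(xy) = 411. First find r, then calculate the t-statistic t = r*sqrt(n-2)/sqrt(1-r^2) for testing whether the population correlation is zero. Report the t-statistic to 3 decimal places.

S_xy = nΣxy − ΣxΣy = 6·411 − 30·86 = 2466 − 2580 = -114
S_xx = nΣx² − (Σx)² = 6·204 − 30² = 1224 − 900 = 324
S_yy = nΣy² − (Σy)² = 6·1450 − 86² = 8700 − 7396 = 1304
r = S_xy / √(S_xx·S_yy) = -114 / √(324·1304) = -114 / √422496 = -114 / 649.9969 = -0.1754
t = r·√(n−2)/√(1−r²) = -0.1754·√4 / √(1−0.030765) = -0.350800 / 0.984497 = -0.356

-0.356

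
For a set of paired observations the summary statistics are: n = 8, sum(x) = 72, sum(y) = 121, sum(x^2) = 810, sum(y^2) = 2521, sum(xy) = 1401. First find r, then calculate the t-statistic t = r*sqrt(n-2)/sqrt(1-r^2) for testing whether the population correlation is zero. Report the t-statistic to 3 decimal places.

Numerator: nΣxy − (Σx)(Σy) = 8·1401 − (72)(121) = 2496
Denominator: √[(nΣx²−(Σx)²)(nΣy²−(Σy)²)]
  nΣx²−(Σx)² = 8·810 − 5184 = 1296;  nΣy²−(Σy)² = 8·2521 − 14641 = 5527
  √(1296·5527) = √7162992 = 2676.3767
r = 2496 / 2676.3767 = 0.9326
t = r·√(n−2)/√(1−r²) = 0.9326·√6 / √(1−0.869743) = 2.284394 / 0.360911 = 6.330

6.330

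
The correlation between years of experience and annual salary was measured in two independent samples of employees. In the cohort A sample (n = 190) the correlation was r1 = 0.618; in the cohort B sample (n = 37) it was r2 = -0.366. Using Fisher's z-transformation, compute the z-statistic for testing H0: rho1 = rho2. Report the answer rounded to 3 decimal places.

5.930

z1 = atanh(0.618) = 0.721763,  z2 = atanh(-0.366) = -0.383797
SE = √(1/(n1−3) + 1/(n2−3)) = √(1/187 + 1/34) = √(0.0053476 + 0.0294118) = √0.0347594 = 0.186439
z = (z1 − z2)/SE = (0.721763 − (-0.383797)) / 0.186439 = 1.105560 / 0.186439 = 5.930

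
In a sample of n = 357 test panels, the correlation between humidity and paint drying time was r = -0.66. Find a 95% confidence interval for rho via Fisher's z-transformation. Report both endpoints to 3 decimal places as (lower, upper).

Fisher z: z_r = atanh(r) = ½·ln((1+(-0.66))/(1−(-0.66))) = -0.792814
SE(z) = 1/√(n−3) = 1/√354 = 0.053149
95% ⇒ z* = 1.960; margin = 1.960·0.053149 = 0.104172
CI on z-scale: (-0.896986, -0.688642)
Back-transform: tanh(-0.896986) = -0.714827, tanh(-0.688642) = -0.597109

(-0.715, -0.597)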